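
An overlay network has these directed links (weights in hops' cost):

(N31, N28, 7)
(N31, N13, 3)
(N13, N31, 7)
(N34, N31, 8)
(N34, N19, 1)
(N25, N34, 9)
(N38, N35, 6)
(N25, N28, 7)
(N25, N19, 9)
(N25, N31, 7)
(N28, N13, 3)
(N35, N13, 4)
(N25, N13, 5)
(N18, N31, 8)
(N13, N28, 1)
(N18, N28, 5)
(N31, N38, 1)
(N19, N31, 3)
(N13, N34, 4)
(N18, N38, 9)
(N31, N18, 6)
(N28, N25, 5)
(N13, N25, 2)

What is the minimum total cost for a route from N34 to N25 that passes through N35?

17 hops' cost

Best N34 to N35: N34–N19–N31–N38–N35 costing 11
Shortest N35→N25: N35–N13–N25 = 6
Total via N35: 11 + 6 = 17 hops' cost.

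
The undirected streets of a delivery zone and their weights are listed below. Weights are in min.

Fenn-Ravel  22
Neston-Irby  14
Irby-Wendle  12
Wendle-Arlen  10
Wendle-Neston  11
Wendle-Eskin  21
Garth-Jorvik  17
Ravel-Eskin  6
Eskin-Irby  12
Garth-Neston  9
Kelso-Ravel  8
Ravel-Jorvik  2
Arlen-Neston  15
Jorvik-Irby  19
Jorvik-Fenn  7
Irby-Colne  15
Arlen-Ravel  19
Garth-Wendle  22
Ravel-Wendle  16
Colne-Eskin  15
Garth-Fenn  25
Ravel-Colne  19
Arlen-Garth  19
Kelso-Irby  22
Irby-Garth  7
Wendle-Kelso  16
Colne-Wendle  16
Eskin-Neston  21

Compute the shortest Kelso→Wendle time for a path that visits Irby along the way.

Best Kelso to Irby: Kelso → Irby costing 22
Best Irby to Wendle: Irby → Wendle costing 12
Total via Irby: 22 + 12 = 34 min.

34 min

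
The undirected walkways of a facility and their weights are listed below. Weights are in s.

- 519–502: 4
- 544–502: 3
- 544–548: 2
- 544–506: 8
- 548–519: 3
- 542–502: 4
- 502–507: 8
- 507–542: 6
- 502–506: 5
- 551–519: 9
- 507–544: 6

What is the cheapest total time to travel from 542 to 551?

Running Dijkstra from 542:
542: 0
502: 4  (via 542)
507: 6  (via 542)
544: 7  (via 502)
519: 8  (via 502)
548: 9  (via 544)
506: 9  (via 502)
551: 17  (via 519)
Shortest route: 542–502–519–551 = 17 s.

17 s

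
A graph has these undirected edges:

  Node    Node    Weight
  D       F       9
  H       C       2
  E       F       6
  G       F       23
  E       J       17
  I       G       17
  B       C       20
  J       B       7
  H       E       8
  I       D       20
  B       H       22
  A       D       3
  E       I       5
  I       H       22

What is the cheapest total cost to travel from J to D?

Shortest distances from J:
J: 0
B: 7  (via J)
E: 17  (via J)
I: 22  (via E)
F: 23  (via E)
H: 25  (via E)
C: 27  (via B)
D: 32  (via F)
Shortest route: J–E–F–D = 32.

32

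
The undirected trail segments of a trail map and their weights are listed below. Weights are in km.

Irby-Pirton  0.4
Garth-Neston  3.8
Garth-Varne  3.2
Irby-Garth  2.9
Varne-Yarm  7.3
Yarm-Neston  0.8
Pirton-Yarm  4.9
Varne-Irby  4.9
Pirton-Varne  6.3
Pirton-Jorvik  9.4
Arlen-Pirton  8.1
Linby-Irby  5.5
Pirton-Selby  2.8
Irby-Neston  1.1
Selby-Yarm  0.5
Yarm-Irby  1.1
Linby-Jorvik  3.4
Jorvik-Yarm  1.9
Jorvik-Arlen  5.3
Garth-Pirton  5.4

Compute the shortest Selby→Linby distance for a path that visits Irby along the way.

7.1 km

Shortest Selby→Irby: Selby → Yarm → Irby = 1.6
Best Irby to Linby: Irby → Linby costing 5.5
Total via Irby: 1.6 + 5.5 = 7.1 km.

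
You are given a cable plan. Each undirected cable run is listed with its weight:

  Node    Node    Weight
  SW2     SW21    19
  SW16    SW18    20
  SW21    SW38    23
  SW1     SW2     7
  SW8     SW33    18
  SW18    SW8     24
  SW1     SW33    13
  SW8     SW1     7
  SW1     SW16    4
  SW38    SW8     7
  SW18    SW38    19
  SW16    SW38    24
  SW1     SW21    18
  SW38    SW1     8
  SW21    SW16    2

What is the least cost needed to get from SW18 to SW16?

20

Running Dijkstra from SW18:
SW18: 0
SW38: 19  (via SW18)
SW16: 20  (via SW18)
Shortest route: SW18 → SW16 = 20.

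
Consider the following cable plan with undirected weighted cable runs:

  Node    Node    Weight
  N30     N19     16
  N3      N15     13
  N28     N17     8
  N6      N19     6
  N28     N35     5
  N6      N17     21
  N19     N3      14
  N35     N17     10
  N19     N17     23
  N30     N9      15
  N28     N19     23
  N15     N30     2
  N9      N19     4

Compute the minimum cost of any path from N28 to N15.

41

Running Dijkstra from N28:
N28: 0
N35: 5  (via N28)
N17: 8  (via N28)
N19: 23  (via N28)
N9: 27  (via N19)
N6: 29  (via N17)
N3: 37  (via N19)
N30: 39  (via N19)
N15: 41  (via N30)
Shortest route: N28 → N19 → N30 → N15 = 41.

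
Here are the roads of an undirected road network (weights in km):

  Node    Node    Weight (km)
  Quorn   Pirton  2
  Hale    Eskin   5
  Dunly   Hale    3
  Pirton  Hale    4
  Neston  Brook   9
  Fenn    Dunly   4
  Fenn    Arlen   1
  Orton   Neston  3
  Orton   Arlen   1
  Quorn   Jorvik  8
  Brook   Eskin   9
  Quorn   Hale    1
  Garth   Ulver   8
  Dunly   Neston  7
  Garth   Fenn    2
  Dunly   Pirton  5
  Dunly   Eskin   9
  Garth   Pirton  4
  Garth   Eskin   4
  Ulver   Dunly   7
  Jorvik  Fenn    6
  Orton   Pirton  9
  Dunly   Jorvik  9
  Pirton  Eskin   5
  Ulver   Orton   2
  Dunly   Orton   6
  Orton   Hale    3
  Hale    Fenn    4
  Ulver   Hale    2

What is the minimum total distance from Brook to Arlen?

Settle nodes by increasing distance from Brook:
Brook: 0
Eskin: 9  (via Brook)
Neston: 9  (via Brook)
Orton: 12  (via Neston)
Garth: 13  (via Eskin)
Arlen: 13  (via Orton)
Shortest route: Brook → Neston → Orton → Arlen = 13 km.

13 km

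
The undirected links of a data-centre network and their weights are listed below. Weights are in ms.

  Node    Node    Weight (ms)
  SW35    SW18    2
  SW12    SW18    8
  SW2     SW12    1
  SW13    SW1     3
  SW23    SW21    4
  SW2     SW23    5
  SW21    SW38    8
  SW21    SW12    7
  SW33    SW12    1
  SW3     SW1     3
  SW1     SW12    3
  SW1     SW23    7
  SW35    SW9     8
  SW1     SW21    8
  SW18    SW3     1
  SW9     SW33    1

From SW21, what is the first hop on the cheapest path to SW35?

Compare a few routes:
SW21–SW12–SW1–SW3–SW18–SW35: 7+3+3+1+2 = 16
SW21–SW1–SW3–SW18–SW35: 8+3+1+2 = 14
Cheapest is SW21–SW1–SW3–SW18–SW35 at 14 ms.
So from SW21 the first move is to SW1.

SW1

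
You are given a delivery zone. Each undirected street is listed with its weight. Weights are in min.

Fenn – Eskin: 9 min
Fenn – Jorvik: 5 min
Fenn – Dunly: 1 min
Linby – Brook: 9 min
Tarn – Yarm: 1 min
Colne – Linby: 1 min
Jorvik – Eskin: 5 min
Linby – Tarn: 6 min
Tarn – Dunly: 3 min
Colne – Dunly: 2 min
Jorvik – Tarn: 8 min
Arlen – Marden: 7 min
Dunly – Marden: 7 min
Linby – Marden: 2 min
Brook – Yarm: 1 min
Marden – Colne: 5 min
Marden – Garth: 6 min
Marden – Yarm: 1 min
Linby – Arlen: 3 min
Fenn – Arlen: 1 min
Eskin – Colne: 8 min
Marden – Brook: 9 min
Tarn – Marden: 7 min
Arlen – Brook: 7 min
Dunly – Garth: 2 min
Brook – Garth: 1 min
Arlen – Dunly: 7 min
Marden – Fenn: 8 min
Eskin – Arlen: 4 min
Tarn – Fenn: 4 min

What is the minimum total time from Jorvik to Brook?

9 min

Shortest distances from Jorvik:
Jorvik: 0
Eskin: 5  (via Jorvik)
Fenn: 5  (via Jorvik)
Dunly: 6  (via Fenn)
Arlen: 6  (via Fenn)
Tarn: 8  (via Jorvik)
Garth: 8  (via Dunly)
Colne: 8  (via Dunly)
Yarm: 9  (via Tarn)
Brook: 9  (via Garth)
Shortest route: Jorvik–Fenn–Dunly–Garth–Brook = 9 min.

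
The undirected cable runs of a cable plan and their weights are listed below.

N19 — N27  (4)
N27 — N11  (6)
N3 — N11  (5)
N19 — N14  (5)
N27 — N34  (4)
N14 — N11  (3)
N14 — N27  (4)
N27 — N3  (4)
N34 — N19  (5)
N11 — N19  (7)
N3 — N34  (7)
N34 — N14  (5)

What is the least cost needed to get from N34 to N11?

8

Enumerating some paths:
N34–N27–N11: 4+6 = 10
N34–N27–N14–N11: 4+4+3 = 11
N34–N14–N11: 5+3 = 8
Cheapest is N34–N14–N11 at 8.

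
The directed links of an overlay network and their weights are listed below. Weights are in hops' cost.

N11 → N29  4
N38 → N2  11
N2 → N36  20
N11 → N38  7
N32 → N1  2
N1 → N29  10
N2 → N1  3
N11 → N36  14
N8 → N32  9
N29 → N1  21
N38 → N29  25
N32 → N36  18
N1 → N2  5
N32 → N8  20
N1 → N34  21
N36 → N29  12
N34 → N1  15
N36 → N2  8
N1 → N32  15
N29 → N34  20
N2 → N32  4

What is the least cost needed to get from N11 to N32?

Compare a few routes:
N11 → N38 → N2 → N32: 7+11+4 = 22
N11 → N36 → N2 → N32: 14+8+4 = 26
The minimum is 22 hops' cost via N11 → N38 → N2 → N32.

22 hops' cost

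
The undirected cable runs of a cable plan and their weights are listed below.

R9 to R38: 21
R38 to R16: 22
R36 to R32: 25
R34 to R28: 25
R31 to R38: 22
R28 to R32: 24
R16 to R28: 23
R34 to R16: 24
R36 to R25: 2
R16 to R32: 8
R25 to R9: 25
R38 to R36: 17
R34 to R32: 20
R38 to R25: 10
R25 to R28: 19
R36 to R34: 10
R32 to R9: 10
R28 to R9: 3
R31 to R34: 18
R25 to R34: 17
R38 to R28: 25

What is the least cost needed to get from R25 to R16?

Running Dijkstra from R25:
R25: 0
R36: 2  (via R25)
R38: 10  (via R25)
R34: 12  (via R36)
R28: 19  (via R25)
R9: 22  (via R28)
R32: 27  (via R36)
R31: 30  (via R34)
R16: 32  (via R38)
Shortest route: R25 → R38 → R16 = 32.

32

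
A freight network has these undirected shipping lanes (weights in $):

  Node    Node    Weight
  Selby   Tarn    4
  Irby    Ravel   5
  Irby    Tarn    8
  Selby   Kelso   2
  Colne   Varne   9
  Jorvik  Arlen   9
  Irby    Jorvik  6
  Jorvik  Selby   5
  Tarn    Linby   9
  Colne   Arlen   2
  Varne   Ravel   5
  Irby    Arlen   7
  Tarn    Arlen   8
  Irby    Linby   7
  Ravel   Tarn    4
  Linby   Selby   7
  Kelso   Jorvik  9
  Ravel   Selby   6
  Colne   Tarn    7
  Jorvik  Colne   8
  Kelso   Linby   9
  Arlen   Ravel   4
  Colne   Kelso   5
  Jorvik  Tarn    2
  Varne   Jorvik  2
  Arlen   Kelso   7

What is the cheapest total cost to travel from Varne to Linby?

Candidate routes:
Varne - Jorvik - Tarn - Selby - Linby: 2+2+4+7 = 15
Varne - Jorvik - Tarn - Linby: 2+2+9 = 13
Varne - Jorvik - Irby - Linby: 2+6+7 = 15
Varne - Jorvik - Selby - Linby: 2+5+7 = 14
Cheapest is Varne - Jorvik - Tarn - Linby at $13.

$13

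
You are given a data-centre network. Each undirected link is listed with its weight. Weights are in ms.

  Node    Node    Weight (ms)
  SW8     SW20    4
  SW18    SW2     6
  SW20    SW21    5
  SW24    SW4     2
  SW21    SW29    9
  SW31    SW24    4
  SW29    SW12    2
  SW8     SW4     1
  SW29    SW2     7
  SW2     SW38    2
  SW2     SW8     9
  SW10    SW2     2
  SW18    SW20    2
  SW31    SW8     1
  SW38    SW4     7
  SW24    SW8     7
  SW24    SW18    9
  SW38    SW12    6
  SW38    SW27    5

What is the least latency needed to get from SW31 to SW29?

Enumerating some paths:
SW31–SW8–SW20–SW18–SW2–SW29: 1+4+2+6+7 = 20
SW31–SW8–SW20–SW21–SW29: 1+4+5+9 = 19
SW31–SW8–SW2–SW29: 1+9+7 = 17
SW31–SW8–SW4–SW38–SW2–SW29: 1+1+7+2+7 = 18
Cheapest is SW31–SW8–SW2–SW29 at 17 ms.

17 ms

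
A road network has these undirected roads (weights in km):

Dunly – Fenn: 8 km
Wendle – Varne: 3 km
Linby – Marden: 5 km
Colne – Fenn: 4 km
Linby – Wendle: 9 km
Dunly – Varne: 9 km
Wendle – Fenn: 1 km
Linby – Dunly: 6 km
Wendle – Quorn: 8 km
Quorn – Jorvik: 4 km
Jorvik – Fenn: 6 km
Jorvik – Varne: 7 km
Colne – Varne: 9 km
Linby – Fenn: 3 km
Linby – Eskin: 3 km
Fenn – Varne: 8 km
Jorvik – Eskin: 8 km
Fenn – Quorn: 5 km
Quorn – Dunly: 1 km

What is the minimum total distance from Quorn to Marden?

Candidate routes:
Quorn–Dunly–Linby–Marden: 1+6+5 = 12
Quorn–Fenn–Linby–Marden: 5+3+5 = 13
Quorn–Dunly–Fenn–Linby–Marden: 1+8+3+5 = 17
Cheapest is Quorn–Dunly–Linby–Marden at 12 km.

12 km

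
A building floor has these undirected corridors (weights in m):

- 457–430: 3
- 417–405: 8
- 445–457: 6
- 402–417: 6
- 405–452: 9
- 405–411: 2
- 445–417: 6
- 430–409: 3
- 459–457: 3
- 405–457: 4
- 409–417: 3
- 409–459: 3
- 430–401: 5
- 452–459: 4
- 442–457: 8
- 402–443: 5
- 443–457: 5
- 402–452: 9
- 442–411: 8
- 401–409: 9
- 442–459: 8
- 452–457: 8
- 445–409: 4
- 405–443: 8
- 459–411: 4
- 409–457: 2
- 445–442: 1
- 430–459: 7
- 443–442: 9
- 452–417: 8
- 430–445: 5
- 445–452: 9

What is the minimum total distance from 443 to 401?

13 m

Shortest distances from 443:
443: 0
402: 5  (via 443)
457: 5  (via 443)
409: 7  (via 457)
405: 8  (via 443)
430: 8  (via 457)
459: 8  (via 457)
442: 9  (via 443)
411: 10  (via 405)
445: 10  (via 442)
417: 10  (via 409)
452: 12  (via 459)
401: 13  (via 430)
Shortest route: 443 → 457 → 430 → 401 = 13 m.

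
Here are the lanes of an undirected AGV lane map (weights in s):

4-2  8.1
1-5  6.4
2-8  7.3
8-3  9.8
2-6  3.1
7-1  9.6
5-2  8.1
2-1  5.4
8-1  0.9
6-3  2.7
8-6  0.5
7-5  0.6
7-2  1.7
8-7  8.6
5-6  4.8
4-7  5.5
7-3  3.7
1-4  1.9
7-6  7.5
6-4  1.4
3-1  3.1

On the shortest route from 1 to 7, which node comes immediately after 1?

8

Enumerating some paths:
1 → 8 → 6 → 2 → 7: 0.9+0.5+3.1+1.7 = 6.2
1 → 3 → 7: 3.1+3.7 = 6.8
Cheapest is 1 → 8 → 6 → 2 → 7 at 6.2 s.
So from 1 the first move is to 8.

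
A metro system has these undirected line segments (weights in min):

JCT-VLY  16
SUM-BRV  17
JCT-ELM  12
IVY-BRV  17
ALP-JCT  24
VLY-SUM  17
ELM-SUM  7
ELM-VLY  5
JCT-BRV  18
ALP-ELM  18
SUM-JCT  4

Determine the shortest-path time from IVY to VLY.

46 min

Settle nodes by increasing distance from IVY:
IVY: 0
BRV: 17  (via IVY)
SUM: 34  (via BRV)
JCT: 35  (via BRV)
ELM: 41  (via SUM)
VLY: 46  (via ELM)
Shortest route: IVY–BRV–SUM–ELM–VLY = 46 min.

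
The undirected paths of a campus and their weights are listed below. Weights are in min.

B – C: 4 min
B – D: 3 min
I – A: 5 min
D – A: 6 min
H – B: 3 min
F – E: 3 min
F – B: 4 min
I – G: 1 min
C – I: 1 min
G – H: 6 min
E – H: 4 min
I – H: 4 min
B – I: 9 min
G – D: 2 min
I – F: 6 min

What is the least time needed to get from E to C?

Shortest distances from E:
E: 0
F: 3  (via E)
H: 4  (via E)
B: 7  (via F)
I: 8  (via H)
C: 9  (via I)
Shortest route: E → H → I → C = 9 min.

9 min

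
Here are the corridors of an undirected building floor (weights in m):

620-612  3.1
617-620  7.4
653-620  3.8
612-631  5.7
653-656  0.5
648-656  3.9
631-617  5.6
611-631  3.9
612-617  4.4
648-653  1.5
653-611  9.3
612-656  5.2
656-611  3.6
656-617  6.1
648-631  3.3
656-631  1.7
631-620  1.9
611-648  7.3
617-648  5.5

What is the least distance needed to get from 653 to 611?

4.1 m

Shortest distances from 653:
653: 0
656: 0.5  (via 653)
648: 1.5  (via 653)
631: 2.2  (via 656)
620: 3.8  (via 653)
611: 4.1  (via 656)
Shortest route: 653–656–611 = 4.1 m.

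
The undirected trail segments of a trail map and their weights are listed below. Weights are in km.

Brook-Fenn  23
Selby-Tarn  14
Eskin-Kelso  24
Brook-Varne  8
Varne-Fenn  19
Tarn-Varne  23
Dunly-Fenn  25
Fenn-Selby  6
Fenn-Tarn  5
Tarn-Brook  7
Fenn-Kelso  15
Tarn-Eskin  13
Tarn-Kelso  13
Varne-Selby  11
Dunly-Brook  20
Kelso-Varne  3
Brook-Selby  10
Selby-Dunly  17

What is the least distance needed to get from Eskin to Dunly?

Enumerating some paths:
Eskin - Tarn - Brook - Dunly: 13+7+20 = 40
Eskin - Tarn - Fenn - Selby - Dunly: 13+5+6+17 = 41
Eskin - Tarn - Fenn - Dunly: 13+5+25 = 43
Cheapest is Eskin - Tarn - Brook - Dunly at 40 km.

40 km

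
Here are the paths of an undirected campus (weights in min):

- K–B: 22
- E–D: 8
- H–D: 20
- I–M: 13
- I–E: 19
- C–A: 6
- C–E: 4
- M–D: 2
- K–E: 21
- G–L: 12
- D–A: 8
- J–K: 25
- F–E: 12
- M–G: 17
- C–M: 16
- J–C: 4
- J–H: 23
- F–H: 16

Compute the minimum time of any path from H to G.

39 min

Enumerating some paths:
H - J - C - A - D - M - G: 23+4+6+8+2+17 = 60
H - F - E - D - M - G: 16+12+8+2+17 = 55
H - D - M - G: 20+2+17 = 39
H - J - C - E - D - M - G: 23+4+4+8+2+17 = 58
Cheapest is H - D - M - G at 39 min.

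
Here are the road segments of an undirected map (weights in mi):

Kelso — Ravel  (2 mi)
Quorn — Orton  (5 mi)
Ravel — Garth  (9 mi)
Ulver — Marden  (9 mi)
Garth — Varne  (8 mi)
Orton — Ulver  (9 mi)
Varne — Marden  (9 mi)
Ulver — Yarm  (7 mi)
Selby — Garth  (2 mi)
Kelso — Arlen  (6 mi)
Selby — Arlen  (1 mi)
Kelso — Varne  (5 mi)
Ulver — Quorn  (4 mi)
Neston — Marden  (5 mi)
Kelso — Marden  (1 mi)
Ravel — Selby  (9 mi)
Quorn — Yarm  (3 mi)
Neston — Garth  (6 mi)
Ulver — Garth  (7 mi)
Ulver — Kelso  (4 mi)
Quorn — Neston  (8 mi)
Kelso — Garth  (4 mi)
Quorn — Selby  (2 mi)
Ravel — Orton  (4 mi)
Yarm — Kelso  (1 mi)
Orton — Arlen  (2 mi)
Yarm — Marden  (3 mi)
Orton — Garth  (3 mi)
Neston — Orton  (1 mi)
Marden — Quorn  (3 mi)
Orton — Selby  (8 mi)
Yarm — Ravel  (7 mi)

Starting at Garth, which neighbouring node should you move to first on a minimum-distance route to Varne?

Varne

Enumerating some paths:
Garth–Kelso–Varne: 4+5 = 9
Garth–Varne: 8 = 8
Garth–Selby–Quorn–Yarm–Kelso–Varne: 2+2+3+1+5 = 13
Garth–Selby–Quorn–Marden–Kelso–Varne: 2+2+3+1+5 = 13
Cheapest is Garth–Varne at 8 mi.
So from Garth the first move is to Varne.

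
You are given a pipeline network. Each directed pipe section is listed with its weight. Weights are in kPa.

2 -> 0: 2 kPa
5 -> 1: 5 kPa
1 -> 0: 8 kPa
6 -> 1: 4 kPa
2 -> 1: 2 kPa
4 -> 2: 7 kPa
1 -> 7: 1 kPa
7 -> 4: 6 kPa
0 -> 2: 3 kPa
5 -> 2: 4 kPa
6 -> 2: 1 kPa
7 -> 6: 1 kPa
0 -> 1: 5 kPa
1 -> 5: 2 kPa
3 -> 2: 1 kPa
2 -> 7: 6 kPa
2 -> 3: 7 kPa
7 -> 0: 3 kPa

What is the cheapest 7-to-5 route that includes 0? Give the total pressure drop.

Shortest 7→0: 7 → 0 = 3
Best 0 to 5: 0 → 1 → 5 costing 7
Total via 0: 3 + 7 = 10 kPa.

10 kPa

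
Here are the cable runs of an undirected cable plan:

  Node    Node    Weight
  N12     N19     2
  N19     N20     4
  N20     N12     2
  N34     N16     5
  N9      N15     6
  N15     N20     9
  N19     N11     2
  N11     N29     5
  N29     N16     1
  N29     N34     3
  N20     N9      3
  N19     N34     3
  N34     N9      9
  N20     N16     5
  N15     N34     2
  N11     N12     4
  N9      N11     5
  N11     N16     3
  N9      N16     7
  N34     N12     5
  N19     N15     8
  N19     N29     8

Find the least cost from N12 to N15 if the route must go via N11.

Shortest N12→N11: N12–N11 = 4
Shortest N11→N15: N11–N19–N34–N15 = 7
Total via N11: 4 + 7 = 11.

11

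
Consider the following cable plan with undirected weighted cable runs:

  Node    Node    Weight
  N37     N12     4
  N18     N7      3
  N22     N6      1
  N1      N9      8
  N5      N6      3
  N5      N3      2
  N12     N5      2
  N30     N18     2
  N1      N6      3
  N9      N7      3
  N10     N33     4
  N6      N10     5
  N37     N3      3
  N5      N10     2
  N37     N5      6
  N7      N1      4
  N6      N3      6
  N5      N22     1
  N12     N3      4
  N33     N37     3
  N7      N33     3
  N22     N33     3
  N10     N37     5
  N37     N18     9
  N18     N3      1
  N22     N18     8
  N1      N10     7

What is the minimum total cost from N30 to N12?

7

Running Dijkstra from N30:
N30: 0
N18: 2  (via N30)
N3: 3  (via N18)
N5: 5  (via N3)
N7: 5  (via N18)
N37: 6  (via N3)
N22: 6  (via N5)
N12: 7  (via N3)
Shortest route: N30 → N18 → N3 → N12 = 7.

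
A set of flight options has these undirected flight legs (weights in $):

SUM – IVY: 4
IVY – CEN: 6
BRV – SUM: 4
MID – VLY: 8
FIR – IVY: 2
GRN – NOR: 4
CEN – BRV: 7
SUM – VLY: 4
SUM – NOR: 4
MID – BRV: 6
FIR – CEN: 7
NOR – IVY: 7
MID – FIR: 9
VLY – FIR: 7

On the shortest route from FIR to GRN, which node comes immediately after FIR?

Compare a few routes:
FIR → IVY → NOR → GRN: 2+7+4 = 13
FIR → IVY → SUM → NOR → GRN: 2+4+4+4 = 14
FIR → VLY → SUM → NOR → GRN: 7+4+4+4 = 19
The minimum is $13 via FIR → IVY → NOR → GRN.
So from FIR the first move is to IVY.

IVY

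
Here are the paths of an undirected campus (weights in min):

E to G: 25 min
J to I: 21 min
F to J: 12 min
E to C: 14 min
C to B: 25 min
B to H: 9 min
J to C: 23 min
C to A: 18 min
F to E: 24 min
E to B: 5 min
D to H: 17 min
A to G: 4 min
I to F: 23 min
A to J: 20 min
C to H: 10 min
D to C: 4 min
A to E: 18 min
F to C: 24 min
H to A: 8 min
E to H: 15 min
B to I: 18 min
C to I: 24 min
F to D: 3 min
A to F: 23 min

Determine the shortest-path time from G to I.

Candidate routes:
G - A - J - I: 4+20+21 = 45
G - A - E - B - I: 4+18+5+18 = 45
G - A - H - B - I: 4+8+9+18 = 39
Cheapest is G - A - H - B - I at 39 min.

39 min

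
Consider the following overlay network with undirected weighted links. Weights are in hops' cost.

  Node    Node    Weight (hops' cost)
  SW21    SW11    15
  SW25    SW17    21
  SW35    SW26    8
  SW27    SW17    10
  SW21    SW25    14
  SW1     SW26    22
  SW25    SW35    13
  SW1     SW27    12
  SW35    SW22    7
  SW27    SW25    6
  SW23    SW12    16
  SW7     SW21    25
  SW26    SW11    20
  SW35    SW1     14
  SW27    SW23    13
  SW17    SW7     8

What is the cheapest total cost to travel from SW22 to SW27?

26 hops' cost

Shortest distances from SW22:
SW22: 0
SW35: 7  (via SW22)
SW26: 15  (via SW35)
SW25: 20  (via SW35)
SW1: 21  (via SW35)
SW27: 26  (via SW25)
Shortest route: SW22 → SW35 → SW25 → SW27 = 26 hops' cost.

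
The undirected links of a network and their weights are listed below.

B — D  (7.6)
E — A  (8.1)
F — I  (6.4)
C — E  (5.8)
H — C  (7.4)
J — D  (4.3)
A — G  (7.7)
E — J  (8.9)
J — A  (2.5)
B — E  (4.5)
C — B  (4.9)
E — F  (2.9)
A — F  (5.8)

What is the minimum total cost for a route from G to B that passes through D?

22.1

Shortest G→D: G–A–J–D = 14.5
Shortest D→B: D–B = 7.6
Total via D: 14.5 + 7.6 = 22.1.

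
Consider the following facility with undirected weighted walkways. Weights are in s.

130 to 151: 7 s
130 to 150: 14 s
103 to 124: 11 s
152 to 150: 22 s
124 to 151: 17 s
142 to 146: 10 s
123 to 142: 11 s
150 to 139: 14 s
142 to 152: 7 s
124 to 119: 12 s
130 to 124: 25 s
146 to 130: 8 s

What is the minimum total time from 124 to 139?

52 s

Settle nodes by increasing distance from 124:
124: 0
103: 11  (via 124)
119: 12  (via 124)
151: 17  (via 124)
130: 24  (via 151)
146: 32  (via 130)
150: 38  (via 130)
142: 42  (via 146)
152: 49  (via 142)
139: 52  (via 150)
Shortest route: 124 → 151 → 130 → 150 → 139 = 52 s.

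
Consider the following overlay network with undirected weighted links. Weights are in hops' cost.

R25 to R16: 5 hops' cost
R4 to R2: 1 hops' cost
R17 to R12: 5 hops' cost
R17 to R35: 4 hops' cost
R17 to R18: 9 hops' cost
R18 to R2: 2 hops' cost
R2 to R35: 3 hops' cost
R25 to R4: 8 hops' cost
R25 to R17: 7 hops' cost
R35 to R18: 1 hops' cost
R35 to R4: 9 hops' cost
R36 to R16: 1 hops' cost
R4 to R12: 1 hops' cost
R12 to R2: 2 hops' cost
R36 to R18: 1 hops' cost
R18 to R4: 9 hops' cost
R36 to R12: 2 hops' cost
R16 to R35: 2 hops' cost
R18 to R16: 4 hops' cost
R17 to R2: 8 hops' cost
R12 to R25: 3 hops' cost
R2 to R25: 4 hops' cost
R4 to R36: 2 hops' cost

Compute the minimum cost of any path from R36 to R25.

5 hops' cost

Settle nodes by increasing distance from R36:
R36: 0
R16: 1  (via R36)
R18: 1  (via R36)
R35: 2  (via R18)
R12: 2  (via R36)
R4: 2  (via R36)
R2: 3  (via R18)
R25: 5  (via R12)
Shortest route: R36 → R12 → R25 = 5 hops' cost.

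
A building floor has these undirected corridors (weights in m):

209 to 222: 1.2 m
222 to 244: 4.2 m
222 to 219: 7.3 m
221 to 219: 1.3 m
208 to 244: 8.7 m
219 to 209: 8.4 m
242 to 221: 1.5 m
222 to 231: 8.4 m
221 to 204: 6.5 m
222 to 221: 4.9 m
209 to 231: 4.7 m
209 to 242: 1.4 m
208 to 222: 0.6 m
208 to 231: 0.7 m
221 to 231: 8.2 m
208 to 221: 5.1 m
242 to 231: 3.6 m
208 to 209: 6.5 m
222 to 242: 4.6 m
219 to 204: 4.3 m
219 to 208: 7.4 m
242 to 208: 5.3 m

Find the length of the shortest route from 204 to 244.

Candidate routes:
204 - 219 - 221 - 242 - 209 - 222 - 244: 4.3+1.3+1.5+1.4+1.2+4.2 = 13.9
204 - 219 - 221 - 222 - 244: 4.3+1.3+4.9+4.2 = 14.7
Cheapest is 204 - 219 - 221 - 242 - 209 - 222 - 244 at 13.9 m.

13.9 m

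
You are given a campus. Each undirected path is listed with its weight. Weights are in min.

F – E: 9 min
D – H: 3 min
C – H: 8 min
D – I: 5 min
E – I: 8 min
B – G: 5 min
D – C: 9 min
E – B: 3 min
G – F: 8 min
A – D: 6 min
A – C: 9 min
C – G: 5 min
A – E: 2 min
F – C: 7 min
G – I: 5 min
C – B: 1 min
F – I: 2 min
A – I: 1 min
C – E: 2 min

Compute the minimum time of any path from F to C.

Enumerating some paths:
F–C: 7 = 7
F–I–A–E–B–C: 2+1+2+3+1 = 9
Cheapest is F–C at 7 min.

7 min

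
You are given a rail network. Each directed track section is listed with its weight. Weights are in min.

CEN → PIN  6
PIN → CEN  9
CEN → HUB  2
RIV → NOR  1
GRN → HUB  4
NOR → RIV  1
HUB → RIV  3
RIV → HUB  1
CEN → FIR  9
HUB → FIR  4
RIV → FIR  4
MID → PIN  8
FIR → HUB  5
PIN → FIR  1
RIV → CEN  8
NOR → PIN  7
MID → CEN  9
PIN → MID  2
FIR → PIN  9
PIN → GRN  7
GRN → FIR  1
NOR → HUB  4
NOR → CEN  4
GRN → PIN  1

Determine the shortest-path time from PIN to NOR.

Enumerating some paths:
PIN → FIR → HUB → RIV → NOR: 1+5+3+1 = 10
PIN → CEN → HUB → RIV → NOR: 9+2+3+1 = 15
PIN → GRN → HUB → RIV → NOR: 7+4+3+1 = 15
Cheapest is PIN → FIR → HUB → RIV → NOR at 10 min.

10 min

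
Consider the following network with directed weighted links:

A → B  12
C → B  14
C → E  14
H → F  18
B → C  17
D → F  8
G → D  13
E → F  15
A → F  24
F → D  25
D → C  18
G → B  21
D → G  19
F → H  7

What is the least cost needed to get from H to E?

Candidate routes:
H–F–D–G–B–C–E: 18+25+19+21+17+14 = 114
H–F–D–C–E: 18+25+18+14 = 75
The minimum is 75 via H–F–D–C–E.

75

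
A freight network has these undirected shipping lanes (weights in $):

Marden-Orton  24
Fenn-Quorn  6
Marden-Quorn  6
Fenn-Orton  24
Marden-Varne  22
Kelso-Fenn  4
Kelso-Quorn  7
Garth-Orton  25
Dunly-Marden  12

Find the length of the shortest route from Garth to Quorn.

Candidate routes:
Garth → Orton → Marden → Quorn: 25+24+6 = 55
Garth → Orton → Fenn → Kelso → Quorn: 25+24+4+7 = 60
Cheapest is Garth → Orton → Marden → Quorn at $55.

$55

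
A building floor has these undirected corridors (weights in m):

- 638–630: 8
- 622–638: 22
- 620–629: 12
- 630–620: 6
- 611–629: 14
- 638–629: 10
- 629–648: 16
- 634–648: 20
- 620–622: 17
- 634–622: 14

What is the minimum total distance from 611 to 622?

43 m

Compare a few routes:
611 - 629 - 620 - 630 - 638 - 622: 14+12+6+8+22 = 62
611 - 629 - 620 - 622: 14+12+17 = 43
611 - 629 - 638 - 630 - 620 - 622: 14+10+8+6+17 = 55
611 - 629 - 638 - 622: 14+10+22 = 46
Cheapest is 611 - 629 - 620 - 622 at 43 m.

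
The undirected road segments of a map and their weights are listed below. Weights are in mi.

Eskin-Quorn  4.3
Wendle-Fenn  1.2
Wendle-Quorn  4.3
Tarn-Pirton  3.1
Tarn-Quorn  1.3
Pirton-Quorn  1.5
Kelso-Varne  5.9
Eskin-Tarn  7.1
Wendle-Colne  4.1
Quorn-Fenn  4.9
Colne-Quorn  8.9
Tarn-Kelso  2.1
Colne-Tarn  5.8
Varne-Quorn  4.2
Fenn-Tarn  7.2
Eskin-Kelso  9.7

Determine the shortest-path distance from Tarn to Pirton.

Candidate routes:
Tarn–Quorn–Pirton: 1.3+1.5 = 2.8
Tarn–Pirton: 3.1 = 3.1
The minimum is 2.8 mi via Tarn–Quorn–Pirton.

2.8 mi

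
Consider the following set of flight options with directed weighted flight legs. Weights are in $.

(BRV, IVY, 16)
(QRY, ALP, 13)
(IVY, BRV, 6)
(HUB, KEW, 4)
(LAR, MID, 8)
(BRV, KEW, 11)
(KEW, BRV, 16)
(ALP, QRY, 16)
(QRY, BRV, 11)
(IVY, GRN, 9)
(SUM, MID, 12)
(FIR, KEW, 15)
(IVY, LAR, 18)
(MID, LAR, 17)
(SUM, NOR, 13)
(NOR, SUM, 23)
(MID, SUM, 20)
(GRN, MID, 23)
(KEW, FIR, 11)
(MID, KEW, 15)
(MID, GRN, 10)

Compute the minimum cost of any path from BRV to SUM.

Candidate routes:
BRV → IVY → LAR → MID → SUM: 16+18+8+20 = 62
BRV → IVY → GRN → MID → SUM: 16+9+23+20 = 68
The minimum is $62 via BRV → IVY → LAR → MID → SUM.

$62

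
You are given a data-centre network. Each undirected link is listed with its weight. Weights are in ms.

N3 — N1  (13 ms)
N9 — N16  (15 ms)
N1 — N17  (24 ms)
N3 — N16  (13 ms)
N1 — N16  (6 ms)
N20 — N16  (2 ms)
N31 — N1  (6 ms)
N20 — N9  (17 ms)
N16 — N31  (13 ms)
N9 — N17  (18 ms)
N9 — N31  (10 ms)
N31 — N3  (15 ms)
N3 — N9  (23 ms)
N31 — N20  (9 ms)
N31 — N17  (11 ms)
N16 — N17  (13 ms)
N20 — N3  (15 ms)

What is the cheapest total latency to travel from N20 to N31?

Compare a few routes:
N20–N31: 9 = 9
N20–N16–N1–N31: 2+6+6 = 14
Cheapest is N20–N31 at 9 ms.

9 ms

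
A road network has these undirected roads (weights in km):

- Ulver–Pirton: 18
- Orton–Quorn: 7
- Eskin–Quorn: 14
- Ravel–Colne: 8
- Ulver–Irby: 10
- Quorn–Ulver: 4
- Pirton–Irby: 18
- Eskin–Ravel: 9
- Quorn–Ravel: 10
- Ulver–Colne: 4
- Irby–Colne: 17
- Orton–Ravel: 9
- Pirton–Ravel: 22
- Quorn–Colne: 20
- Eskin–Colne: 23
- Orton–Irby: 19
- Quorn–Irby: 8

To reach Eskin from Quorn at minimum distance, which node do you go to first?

Candidate routes:
Quorn - Orton - Ravel - Eskin: 7+9+9 = 25
Quorn - Ravel - Eskin: 10+9 = 19
Quorn - Ulver - Colne - Ravel - Eskin: 4+4+8+9 = 25
Quorn - Eskin: 14 = 14
The minimum is 14 km via Quorn - Eskin.
So from Quorn the first move is to Eskin.

Eskin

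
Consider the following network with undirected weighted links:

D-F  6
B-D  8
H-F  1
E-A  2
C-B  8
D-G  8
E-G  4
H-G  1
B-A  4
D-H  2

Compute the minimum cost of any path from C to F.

19

Running Dijkstra from C:
C: 0
B: 8  (via C)
A: 12  (via B)
E: 14  (via A)
D: 16  (via B)
G: 18  (via E)
H: 18  (via D)
F: 19  (via H)
Shortest route: C → B → D → H → F = 19.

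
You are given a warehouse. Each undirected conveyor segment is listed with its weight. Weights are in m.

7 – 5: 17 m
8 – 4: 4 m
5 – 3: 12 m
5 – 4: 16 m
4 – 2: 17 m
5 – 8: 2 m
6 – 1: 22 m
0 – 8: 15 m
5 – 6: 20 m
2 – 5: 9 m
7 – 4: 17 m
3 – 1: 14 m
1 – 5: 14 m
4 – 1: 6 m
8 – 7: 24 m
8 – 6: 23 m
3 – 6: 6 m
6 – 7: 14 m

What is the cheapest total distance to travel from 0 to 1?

25 m

Compare a few routes:
0–8–5–3–1: 15+2+12+14 = 43
0–8–5–1: 15+2+14 = 31
0–8–4–1: 15+4+6 = 25
0–8–5–4–1: 15+2+16+6 = 39
Cheapest is 0–8–4–1 at 25 m.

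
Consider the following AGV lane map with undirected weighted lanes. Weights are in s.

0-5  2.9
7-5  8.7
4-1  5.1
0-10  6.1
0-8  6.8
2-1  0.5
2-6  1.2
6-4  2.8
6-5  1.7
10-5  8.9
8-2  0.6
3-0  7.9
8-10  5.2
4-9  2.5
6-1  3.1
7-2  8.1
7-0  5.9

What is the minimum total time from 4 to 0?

Settle nodes by increasing distance from 4:
4: 0
9: 2.5  (via 4)
6: 2.8  (via 4)
2: 4  (via 6)
1: 4.5  (via 2)
5: 4.5  (via 6)
8: 4.6  (via 2)
0: 7.4  (via 5)
Shortest route: 4 → 6 → 5 → 0 = 7.4 s.

7.4 s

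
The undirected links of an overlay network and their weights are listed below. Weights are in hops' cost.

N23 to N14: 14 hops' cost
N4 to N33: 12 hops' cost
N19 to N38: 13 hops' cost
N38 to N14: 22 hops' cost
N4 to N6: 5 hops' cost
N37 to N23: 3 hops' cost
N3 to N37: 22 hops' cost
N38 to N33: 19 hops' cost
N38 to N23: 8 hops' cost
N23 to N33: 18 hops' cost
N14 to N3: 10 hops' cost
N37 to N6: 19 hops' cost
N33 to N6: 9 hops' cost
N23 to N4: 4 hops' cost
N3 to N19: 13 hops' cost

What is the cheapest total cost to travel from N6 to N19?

30 hops' cost

Enumerating some paths:
N6 → N4 → N23 → N14 → N3 → N19: 5+4+14+10+13 = 46
N6 → N37 → N23 → N38 → N19: 19+3+8+13 = 43
N6 → N4 → N23 → N38 → N19: 5+4+8+13 = 30
N6 → N33 → N38 → N19: 9+19+13 = 41
The minimum is 30 hops' cost via N6 → N4 → N23 → N38 → N19.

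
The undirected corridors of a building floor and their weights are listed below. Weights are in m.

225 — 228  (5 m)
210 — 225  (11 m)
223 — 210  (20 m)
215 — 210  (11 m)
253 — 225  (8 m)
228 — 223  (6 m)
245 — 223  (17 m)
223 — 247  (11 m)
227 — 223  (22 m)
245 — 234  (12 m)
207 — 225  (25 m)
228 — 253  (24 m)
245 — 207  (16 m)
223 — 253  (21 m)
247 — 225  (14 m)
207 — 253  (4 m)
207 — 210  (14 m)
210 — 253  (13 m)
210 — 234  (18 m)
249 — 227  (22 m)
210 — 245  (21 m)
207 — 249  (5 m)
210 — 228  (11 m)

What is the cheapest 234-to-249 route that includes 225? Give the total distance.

Best 234 to 225: 234 → 210 → 225 costing 29
Best 225 to 249: 225 → 253 → 207 → 249 costing 17
Total via 225: 29 + 17 = 46 m.

46 m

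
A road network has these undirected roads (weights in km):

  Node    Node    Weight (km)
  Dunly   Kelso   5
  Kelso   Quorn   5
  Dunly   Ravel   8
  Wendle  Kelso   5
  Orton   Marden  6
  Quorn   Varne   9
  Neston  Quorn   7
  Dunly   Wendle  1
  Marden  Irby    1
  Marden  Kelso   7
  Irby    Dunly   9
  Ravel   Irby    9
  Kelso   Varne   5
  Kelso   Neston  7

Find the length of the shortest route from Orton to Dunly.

16 km

Candidate routes:
Orton → Marden → Kelso → Wendle → Dunly: 6+7+5+1 = 19
Orton → Marden → Kelso → Dunly: 6+7+5 = 18
Orton → Marden → Irby → Ravel → Dunly: 6+1+9+8 = 24
Orton → Marden → Irby → Dunly: 6+1+9 = 16
The minimum is 16 km via Orton → Marden → Irby → Dunly.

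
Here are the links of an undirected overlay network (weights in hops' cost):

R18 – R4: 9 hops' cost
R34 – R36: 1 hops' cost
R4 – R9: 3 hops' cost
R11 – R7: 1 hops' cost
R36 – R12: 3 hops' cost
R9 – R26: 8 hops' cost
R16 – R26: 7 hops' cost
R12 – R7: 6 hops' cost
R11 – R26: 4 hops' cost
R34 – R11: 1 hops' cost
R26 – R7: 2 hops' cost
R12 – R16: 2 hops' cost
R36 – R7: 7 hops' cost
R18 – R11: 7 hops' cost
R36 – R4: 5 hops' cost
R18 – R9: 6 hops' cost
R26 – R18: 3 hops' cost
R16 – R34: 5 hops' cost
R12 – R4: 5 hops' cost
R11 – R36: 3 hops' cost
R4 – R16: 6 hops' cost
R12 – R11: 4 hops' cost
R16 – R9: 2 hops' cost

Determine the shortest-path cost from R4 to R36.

Settle nodes by increasing distance from R4:
R4: 0
R9: 3  (via R4)
R16: 5  (via R9)
R36: 5  (via R4)
Shortest route: R4 → R36 = 5 hops' cost.

5 hops' cost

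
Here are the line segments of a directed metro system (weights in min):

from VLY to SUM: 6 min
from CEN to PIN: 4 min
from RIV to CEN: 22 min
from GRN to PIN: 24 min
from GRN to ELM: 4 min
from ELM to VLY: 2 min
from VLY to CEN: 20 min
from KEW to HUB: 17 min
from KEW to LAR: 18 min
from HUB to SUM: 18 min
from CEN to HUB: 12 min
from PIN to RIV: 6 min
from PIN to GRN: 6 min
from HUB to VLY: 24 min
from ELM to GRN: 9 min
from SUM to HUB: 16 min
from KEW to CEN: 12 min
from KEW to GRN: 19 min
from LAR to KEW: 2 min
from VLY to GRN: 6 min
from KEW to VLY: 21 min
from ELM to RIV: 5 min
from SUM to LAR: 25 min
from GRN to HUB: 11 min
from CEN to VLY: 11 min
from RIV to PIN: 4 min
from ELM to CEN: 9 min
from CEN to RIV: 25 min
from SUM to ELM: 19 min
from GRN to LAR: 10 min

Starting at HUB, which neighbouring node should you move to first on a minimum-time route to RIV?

VLY

Candidate routes:
HUB - SUM - ELM - RIV: 18+19+5 = 42
HUB - VLY - SUM - ELM - RIV: 24+6+19+5 = 54
HUB - VLY - GRN - ELM - RIV: 24+6+4+5 = 39
HUB - VLY - GRN - ELM - CEN - PIN - RIV: 24+6+4+9+4+6 = 53
Cheapest is HUB - VLY - GRN - ELM - RIV at 39 min.
So from HUB the first move is to VLY.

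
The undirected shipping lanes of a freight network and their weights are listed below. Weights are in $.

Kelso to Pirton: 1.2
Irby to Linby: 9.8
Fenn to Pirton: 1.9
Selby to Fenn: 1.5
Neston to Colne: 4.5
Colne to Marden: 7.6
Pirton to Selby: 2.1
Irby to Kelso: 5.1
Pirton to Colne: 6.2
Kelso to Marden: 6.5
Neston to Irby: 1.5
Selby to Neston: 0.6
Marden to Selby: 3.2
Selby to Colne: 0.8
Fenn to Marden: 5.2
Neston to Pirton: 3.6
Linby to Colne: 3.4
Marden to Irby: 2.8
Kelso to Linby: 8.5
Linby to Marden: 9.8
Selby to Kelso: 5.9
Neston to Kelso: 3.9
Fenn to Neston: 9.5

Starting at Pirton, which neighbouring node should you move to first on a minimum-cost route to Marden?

Selby

Enumerating some paths:
Pirton - Fenn - Selby - Marden: 1.9+1.5+3.2 = 6.6
Pirton - Selby - Marden: 2.1+3.2 = 5.3
Pirton - Selby - Neston - Irby - Marden: 2.1+0.6+1.5+2.8 = 7
Cheapest is Pirton - Selby - Marden at $5.3.
So from Pirton the first move is to Selby.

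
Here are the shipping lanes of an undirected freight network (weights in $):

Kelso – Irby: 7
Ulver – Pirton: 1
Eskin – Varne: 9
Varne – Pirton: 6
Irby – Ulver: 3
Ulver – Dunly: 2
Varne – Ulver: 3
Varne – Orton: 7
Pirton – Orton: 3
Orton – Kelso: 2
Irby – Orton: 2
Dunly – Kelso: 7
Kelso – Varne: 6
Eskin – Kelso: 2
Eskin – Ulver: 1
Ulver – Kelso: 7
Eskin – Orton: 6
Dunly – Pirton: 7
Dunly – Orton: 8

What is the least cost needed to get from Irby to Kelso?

$4

Candidate routes:
Irby–Orton–Kelso: 2+2 = 4
Irby–Kelso: 7 = 7
Irby–Ulver–Eskin–Kelso: 3+1+2 = 6
Cheapest is Irby–Orton–Kelso at $4.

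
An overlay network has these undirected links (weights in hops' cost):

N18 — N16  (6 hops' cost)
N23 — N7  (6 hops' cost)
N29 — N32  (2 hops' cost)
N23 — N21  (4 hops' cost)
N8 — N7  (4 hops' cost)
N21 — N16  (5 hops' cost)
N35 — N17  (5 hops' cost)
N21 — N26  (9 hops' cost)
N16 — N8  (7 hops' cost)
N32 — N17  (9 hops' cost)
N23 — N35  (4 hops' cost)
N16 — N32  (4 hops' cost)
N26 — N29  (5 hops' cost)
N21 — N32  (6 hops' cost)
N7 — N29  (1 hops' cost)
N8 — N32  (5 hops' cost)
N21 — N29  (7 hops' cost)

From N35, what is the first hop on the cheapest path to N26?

N23

Candidate routes:
N35 → N23 → N7 → N29 → N26: 4+6+1+5 = 16
N35 → N23 → N21 → N26: 4+4+9 = 17
N35 → N23 → N21 → N29 → N26: 4+4+7+5 = 20
Cheapest is N35 → N23 → N7 → N29 → N26 at 16 hops' cost.
So from N35 the first move is to N23.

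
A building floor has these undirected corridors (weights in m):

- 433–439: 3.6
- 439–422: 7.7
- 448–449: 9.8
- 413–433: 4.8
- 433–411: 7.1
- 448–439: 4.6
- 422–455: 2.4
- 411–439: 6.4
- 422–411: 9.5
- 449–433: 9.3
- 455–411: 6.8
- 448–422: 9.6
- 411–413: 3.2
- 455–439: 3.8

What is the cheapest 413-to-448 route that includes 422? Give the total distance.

22 m

Shortest 413→422: 413–411–455–422 = 12.4
Best 422 to 448: 422–448 costing 9.6
Total via 422: 12.4 + 9.6 = 22 m.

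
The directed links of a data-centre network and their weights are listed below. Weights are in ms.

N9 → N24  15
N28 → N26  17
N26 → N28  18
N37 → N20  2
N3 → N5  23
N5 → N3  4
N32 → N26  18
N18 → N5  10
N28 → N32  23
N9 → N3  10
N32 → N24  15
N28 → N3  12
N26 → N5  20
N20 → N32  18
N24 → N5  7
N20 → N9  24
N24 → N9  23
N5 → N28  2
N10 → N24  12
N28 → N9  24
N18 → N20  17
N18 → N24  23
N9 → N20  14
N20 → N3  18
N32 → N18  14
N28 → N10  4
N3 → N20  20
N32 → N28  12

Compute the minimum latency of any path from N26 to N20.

Enumerating some paths:
N26 → N28 → N3 → N20: 18+12+20 = 50
N26 → N5 → N28 → N3 → N20: 20+2+12+20 = 54
N26 → N5 → N3 → N20: 20+4+20 = 44
Cheapest is N26 → N5 → N3 → N20 at 44 ms.

44 ms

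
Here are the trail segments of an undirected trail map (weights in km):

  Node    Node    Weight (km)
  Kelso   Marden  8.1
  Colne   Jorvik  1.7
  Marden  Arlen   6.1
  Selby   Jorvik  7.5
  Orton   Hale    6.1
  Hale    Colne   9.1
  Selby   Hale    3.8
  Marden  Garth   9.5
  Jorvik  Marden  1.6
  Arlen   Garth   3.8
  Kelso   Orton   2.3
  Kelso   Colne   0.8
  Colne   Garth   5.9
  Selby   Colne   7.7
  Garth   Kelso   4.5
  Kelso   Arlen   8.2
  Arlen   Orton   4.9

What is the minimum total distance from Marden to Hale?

12.4 km

Settle nodes by increasing distance from Marden:
Marden: 0
Jorvik: 1.6  (via Marden)
Colne: 3.3  (via Jorvik)
Kelso: 4.1  (via Colne)
Arlen: 6.1  (via Marden)
Orton: 6.4  (via Kelso)
Garth: 8.6  (via Kelso)
Selby: 9.1  (via Jorvik)
Hale: 12.4  (via Colne)
Shortest route: Marden → Jorvik → Colne → Hale = 12.4 km.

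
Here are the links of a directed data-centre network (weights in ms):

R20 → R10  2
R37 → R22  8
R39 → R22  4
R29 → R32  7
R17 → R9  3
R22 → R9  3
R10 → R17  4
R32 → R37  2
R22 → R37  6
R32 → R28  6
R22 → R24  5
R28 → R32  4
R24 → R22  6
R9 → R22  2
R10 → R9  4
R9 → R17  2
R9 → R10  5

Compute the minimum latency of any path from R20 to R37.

Candidate routes:
R20 → R10 → R17 → R9 → R22 → R37: 2+4+3+2+6 = 17
R20 → R10 → R9 → R22 → R37: 2+4+2+6 = 14
The minimum is 14 ms via R20 → R10 → R9 → R22 → R37.

14 ms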